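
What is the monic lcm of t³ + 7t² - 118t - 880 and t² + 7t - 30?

Repeated division with remainder:
  t³ + 7t² - 118t - 880 = (t)(t² + 7t - 30) + (-88t - 880)
  t² + 7t - 30 = (-(1/88)t + 3/88)(-88t - 880) + (0)
Last nonzero remainder: -88t - 880. Dividing through by -88 gives the monic gcd t + 10.
Then lcm(f, g) = f·g / gcd(f, g); expanding and making the result monic gives the answer.

t⁴ + 4t³ - 139t² - 526t + 2640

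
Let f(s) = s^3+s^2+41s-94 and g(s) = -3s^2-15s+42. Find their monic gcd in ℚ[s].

s-2

Euclidean algorithm in ℚ[s]:
  s^3+s^2+41s-94 = (-(1/3)s+4/3)(-3s^2-15s+42) + (75s-150)
  -3s^2-15s+42 = (-(1/25)s-7/25)(75s-150) + (0)
Last nonzero remainder: 75s-150. Dividing through by 75 gives the monic gcd s-2.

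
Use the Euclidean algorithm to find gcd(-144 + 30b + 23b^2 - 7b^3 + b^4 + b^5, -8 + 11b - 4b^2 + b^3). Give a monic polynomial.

Repeated division with remainder:
  b^5 + b^4 - 7b^3 + 23b^2 + 30b - 144 = (b^2 + 5b + 2)(b^3 - 4b^2 + 11b - 8) + (-16b^2 + 48b - 128)
  b^3 - 4b^2 + 11b - 8 = (-(1/16)b + 1/16)(-16b^2 + 48b - 128) + (0)
Last nonzero remainder: -16b^2 + 48b - 128. Dividing through by -16 gives the monic gcd b^2 - 3b + 8.

8 - 3b + b^2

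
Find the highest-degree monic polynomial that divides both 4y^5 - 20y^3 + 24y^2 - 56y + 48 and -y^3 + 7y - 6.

y^3 - 7y + 6

Euclidean algorithm in ℚ[y]:
  4y^5 - 20y^3 + 24y^2 - 56y + 48 = (-4y^2 - 8)(-y^3 + 7y - 6) + (0)
Last nonzero remainder: -y^3 + 7y - 6. Dividing through by -1 gives the monic gcd y^3 - 7y + 6.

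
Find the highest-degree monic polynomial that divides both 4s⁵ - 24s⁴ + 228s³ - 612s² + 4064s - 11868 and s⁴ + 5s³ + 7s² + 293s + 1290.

s² - 6s + 43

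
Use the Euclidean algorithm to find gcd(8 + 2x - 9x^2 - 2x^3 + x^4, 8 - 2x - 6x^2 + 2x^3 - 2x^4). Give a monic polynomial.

-1 + x^2

Apply the Euclidean algorithm:
  x^4 - 2x^3 - 9x^2 + 2x + 8 = (-1/2)(-2x^4 + 2x^3 - 6x^2 - 2x + 8) + (-x^3 - 12x^2 + x + 12)
  -2x^4 + 2x^3 - 6x^2 - 2x + 8 = (2x - 26)(-x^3 - 12x^2 + x + 12) + (-320x^2 + 320)
  -x^3 - 12x^2 + x + 12 = ((1/320)x + 3/80)(-320x^2 + 320) + (0)
Last nonzero remainder: -320x^2 + 320. Dividing through by -320 gives the monic gcd x^2 - 1.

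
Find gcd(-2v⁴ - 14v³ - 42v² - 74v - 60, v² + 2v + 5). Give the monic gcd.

Apply the Euclidean algorithm:
  -2v⁴ - 14v³ - 42v² - 74v - 60 = (-2v² - 10v - 12)(v² + 2v + 5) + (0)
The last nonzero remainder v² + 2v + 5 is already monic.

v² + 2v + 5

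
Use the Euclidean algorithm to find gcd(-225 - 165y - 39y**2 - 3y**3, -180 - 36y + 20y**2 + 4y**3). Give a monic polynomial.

15 + 8y + y**2

Apply the Euclidean algorithm:
  -3y**3 - 39y**2 - 165y - 225 = (-3/4)(4y**3 + 20y**2 - 36y - 180) + (-24y**2 - 192y - 360)
  4y**3 + 20y**2 - 36y - 180 = (-(1/6)y + 1/2)(-24y**2 - 192y - 360) + (0)
Last nonzero remainder: -24y**2 - 192y - 360. Dividing through by -24 gives the monic gcd y**2 + 8y + 15.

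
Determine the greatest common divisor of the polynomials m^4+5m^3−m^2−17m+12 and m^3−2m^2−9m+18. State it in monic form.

m+3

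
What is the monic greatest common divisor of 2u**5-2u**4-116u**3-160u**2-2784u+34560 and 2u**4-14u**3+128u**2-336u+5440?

u**2+4u+40

By polynomial division,
  2u**5-2u**4-116u**3-160u**2-2784u+34560 = (u+6)(2u**4-14u**3+128u**2-336u+5440) + (-160u**3-592u**2-6208u+1920)
  2u**4-14u**3+128u**2-336u+5440 = (-(1/80)u+107/800)(-160u**3-592u**2-6208u+1920) + ((6479/50)u**2+(12958/25)u+25916/5)
  -160u**3-592u**2-6208u+1920 = (-(8000/6479)u+2400/6479)((6479/50)u**2+(12958/25)u+25916/5) + (0)
Last nonzero remainder: (6479/50)u**2+(12958/25)u+25916/5. Dividing through by 6479/50 gives the monic gcd u**2+4u+40.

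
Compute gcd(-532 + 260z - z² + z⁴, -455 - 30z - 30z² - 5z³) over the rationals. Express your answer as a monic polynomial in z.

7 + z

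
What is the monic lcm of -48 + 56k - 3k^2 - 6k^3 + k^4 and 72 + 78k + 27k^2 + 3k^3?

By polynomial division,
  k^4 - 6k^3 - 3k^2 + 56k - 48 = ((1/3)k - 5)(3k^3 + 27k^2 + 78k + 72) + (106k^2 + 422k + 312)
  3k^3 + 27k^2 + 78k + 72 = ((3/106)k + 399/2809)(106k^2 + 422k + 312) + ((25920/2809)k + 77760/2809)
  106k^2 + 422k + 312 = ((148877/12960)k + 36517/3240)((25920/2809)k + 77760/2809) + (0)
Last nonzero remainder: (25920/2809)k + 77760/2809. Dividing through by 25920/2809 gives the monic gcd k + 3.
Then lcm(f, g) = f·g / gcd(f, g); expanding and making the result monic gives the answer.

-384 + 160k + 264k^2 - 10k^3 - 31k^4 + k^6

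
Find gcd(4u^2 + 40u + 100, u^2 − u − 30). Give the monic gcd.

By polynomial division,
  4u^2 + 40u + 100 = (4)(u^2 − u − 30) + (44u + 220)
  u^2 − u − 30 = ((1/44)u − 3/22)(44u + 220) + (0)
Last nonzero remainder: 44u + 220. Dividing through by 44 gives the monic gcd u + 5.

u + 5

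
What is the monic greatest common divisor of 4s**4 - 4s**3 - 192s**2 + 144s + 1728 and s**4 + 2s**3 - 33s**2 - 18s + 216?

By polynomial division,
  4s**4 - 4s**3 - 192s**2 + 144s + 1728 = (4)(s**4 + 2s**3 - 33s**2 - 18s + 216) + (-12s**3 - 60s**2 + 216s + 864)
  s**4 + 2s**3 - 33s**2 - 18s + 216 = (-(1/12)s + 1/4)(-12s**3 - 60s**2 + 216s + 864) + (0)
Last nonzero remainder: -12s**3 - 60s**2 + 216s + 864. Dividing through by -12 gives the monic gcd s**3 + 5s**2 - 18s - 72.

s**3 + 5s**2 - 18s - 72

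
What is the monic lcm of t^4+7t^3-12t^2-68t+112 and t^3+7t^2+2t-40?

t^5+12t^4+23t^3-128t^2-228t+560

Euclidean algorithm in ℚ[t]:
  t^4+7t^3-12t^2-68t+112 = (t)(t^3+7t^2+2t-40) + (-14t^2-28t+112)
  t^3+7t^2+2t-40 = (-(1/14)t-5/14)(-14t^2-28t+112) + (0)
Last nonzero remainder: -14t^2-28t+112. Dividing through by -14 gives the monic gcd t^2+2t-8.
Then lcm(f, g) = f·g / gcd(f, g); expanding and making the result monic gives the answer.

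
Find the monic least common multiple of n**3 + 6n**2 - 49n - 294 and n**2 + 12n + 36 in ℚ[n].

Apply the Euclidean algorithm:
  n**3 + 6n**2 - 49n - 294 = (n - 6)(n**2 + 12n + 36) + (-13n - 78)
  n**2 + 12n + 36 = (-(1/13)n - 6/13)(-13n - 78) + (0)
Last nonzero remainder: -13n - 78. Dividing through by -13 gives the monic gcd n + 6.
Then lcm(f, g) = f·g / gcd(f, g); expanding and making the result monic gives the answer.

n**4 + 12n**3 - 13n**2 - 588n - 1764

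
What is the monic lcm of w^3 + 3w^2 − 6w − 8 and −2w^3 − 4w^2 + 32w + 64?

By polynomial division,
  w^3 + 3w^2 − 6w − 8 = (−1/2)(−2w^3 − 4w^2 + 32w + 64) + (w^2 + 10w + 24)
  −2w^3 − 4w^2 + 32w + 64 = (−2w + 16)(w^2 + 10w + 24) + (−80w − 320)
  w^2 + 10w + 24 = (−(1/80)w − 3/40)(−80w − 320) + (0)
Last nonzero remainder: −80w − 320. Dividing through by −80 gives the monic gcd w + 4.
Then lcm(f, g) = f·g / gcd(f, g); expanding and making the result monic gives the answer.

w^5 + w^4 − 20w^3 − 20w^2 + 64w + 64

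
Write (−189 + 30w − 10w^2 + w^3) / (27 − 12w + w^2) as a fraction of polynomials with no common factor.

(21 − w + w^2)/(−3 + w)

Euclidean algorithm in ℚ[w]:
  w^3 − 10w^2 + 30w − 189 = (w + 2)(w^2 − 12w + 27) + (27w − 243)
  w^2 − 12w + 27 = ((1/27)w − 1/9)(27w − 243) + (0)
Last nonzero remainder: 27w − 243. Dividing through by 27 gives the monic gcd w − 9.
Cancel w − 9 from numerator and denominator to get the reduced form.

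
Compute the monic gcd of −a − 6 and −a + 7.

1

Apply the Euclidean algorithm:
  −a − 6 = (−a + 7) + (−13)
  −a + 7 = ((1/13)a − 7/13)(−13) + (0)
The last nonzero remainder is the constant −13, so the polynomials are coprime and gcd = 1.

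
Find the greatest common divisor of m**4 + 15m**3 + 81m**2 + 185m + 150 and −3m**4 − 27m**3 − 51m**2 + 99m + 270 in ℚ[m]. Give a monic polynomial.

By polynomial division,
  m**4 + 15m**3 + 81m**2 + 185m + 150 = (−1/3)(−3m**4 − 27m**3 − 51m**2 + 99m + 270) + (6m**3 + 64m**2 + 218m + 240)
  −3m**4 − 27m**3 − 51m**2 + 99m + 270 = (−(1/2)m + 5/6)(6m**3 + 64m**2 + 218m + 240) + ((14/3)m**2 + (112/3)m + 70)
  6m**3 + 64m**2 + 218m + 240 = ((9/7)m + 24/7)((14/3)m**2 + (112/3)m + 70) + (0)
Last nonzero remainder: (14/3)m**2 + (112/3)m + 70. Dividing through by 14/3 gives the monic gcd m**2 + 8m + 15.

m**2 + 8m + 15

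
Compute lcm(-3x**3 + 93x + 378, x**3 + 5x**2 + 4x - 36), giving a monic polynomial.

x**4 - 2x**3 - 31x**2 - 64x + 252

By polynomial division,
  -3x**3 + 93x + 378 = (-3)(x**3 + 5x**2 + 4x - 36) + (15x**2 + 105x + 270)
  x**3 + 5x**2 + 4x - 36 = ((1/15)x - 2/15)(15x**2 + 105x + 270) + (0)
Last nonzero remainder: 15x**2 + 105x + 270. Dividing through by 15 gives the monic gcd x**2 + 7x + 18.
Then lcm(f, g) = f·g / gcd(f, g); expanding and making the result monic gives the answer.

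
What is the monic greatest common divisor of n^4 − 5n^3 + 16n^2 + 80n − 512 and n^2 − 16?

Euclidean algorithm in ℚ[n]:
  n^4 − 5n^3 + 16n^2 + 80n − 512 = (n^2 − 5n + 32)(n^2 − 16) + (0)
The last nonzero remainder n^2 − 16 is already monic.

n^2 − 16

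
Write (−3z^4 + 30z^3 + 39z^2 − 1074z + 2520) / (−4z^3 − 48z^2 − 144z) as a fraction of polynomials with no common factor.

Apply the Euclidean algorithm:
  −3z^4 + 30z^3 + 39z^2 − 1074z + 2520 = ((3/4)z − 33/2)(−4z^3 − 48z^2 − 144z) + (−645z^2 − 3450z + 2520)
  −4z^3 − 48z^2 − 144z = ((4/645)z + 1144/27735)(−645z^2 − 3450z + 2520) + (−(32032/1849)z − 192192/1849)
  −645z^2 − 3450z + 2520 = ((1192605/32032)z − 27735/1144)(−(32032/1849)z − 192192/1849) + (0)
Last nonzero remainder: −(32032/1849)z − 192192/1849. Dividing through by −32032/1849 gives the monic gcd z + 6.
Cancel z + 6 from numerator and denominator to get the reduced form.

(3z^3 − 48z^2 + 249z − 420)/(4z^2 + 24z)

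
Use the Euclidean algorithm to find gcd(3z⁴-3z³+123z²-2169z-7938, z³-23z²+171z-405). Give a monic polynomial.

z-9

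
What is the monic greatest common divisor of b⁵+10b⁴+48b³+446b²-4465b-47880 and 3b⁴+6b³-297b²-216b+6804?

b²+2b-63

Apply the Euclidean algorithm:
  b⁵+10b⁴+48b³+446b²-4465b-47880 = ((1/3)b+8/3)(3b⁴+6b³-297b²-216b+6804) + (131b³+1310b²-6157b-66024)
  3b⁴+6b³-297b²-216b+6804 = ((3/131)b-24/131)(131b³+1310b²-6157b-66024) + (84b²+168b-5292)
  131b³+1310b²-6157b-66024 = ((131/84)b+262/21)(84b²+168b-5292) + (0)
Last nonzero remainder: 84b²+168b-5292. Dividing through by 84 gives the monic gcd b²+2b-63.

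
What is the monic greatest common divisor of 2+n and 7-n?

1

Euclidean algorithm in ℚ[n]:
  n+2 = (-1)(-n+7) + (9)
  -n+7 = (-(1/9)n+7/9)(9) + (0)
The last nonzero remainder is the constant 9, so the polynomials are coprime and gcd = 1.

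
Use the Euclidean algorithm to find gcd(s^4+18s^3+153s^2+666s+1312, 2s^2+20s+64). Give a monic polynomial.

s^2+10s+32

Euclidean algorithm in ℚ[s]:
  s^4+18s^3+153s^2+666s+1312 = ((1/2)s^2+4s+41/2)(2s^2+20s+64) + (0)
Last nonzero remainder: 2s^2+20s+64. Dividing through by 2 gives the monic gcd s^2+10s+32.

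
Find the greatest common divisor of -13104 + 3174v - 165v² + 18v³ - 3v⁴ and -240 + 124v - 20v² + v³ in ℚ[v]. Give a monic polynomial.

-6 + v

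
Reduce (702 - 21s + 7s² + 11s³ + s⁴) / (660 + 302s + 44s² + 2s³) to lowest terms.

Apply the Euclidean algorithm:
  s⁴ + 11s³ + 7s² - 21s + 702 = ((1/2)s - 11/2)(2s³ + 44s² + 302s + 660) + (98s² + 1310s + 4332)
  2s³ + 44s² + 302s + 660 = ((1/49)s + 423/2401)(98s² + 1310s + 4332) + (-(41296/2401)s - 247776/2401)
  98s² + 1310s + 4332 = (-(117649/20648)s - 866761/20648)(-(41296/2401)s - 247776/2401) + (0)
Last nonzero remainder: -(41296/2401)s - 247776/2401. Dividing through by -41296/2401 gives the monic gcd s + 6.
Cancel s + 6 from numerator and denominator to get the reduced form.

(117 - 23s + 5s² + s³)/(110 + 32s + 2s²)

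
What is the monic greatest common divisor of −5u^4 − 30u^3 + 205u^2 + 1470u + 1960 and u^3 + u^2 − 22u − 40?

u^2 + 6u + 8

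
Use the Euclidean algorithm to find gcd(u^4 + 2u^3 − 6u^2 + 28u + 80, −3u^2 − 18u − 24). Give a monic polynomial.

By polynomial division,
  u^4 + 2u^3 − 6u^2 + 28u + 80 = (−(1/3)u^2 + (4/3)u − 10/3)(−3u^2 − 18u − 24) + (0)
Last nonzero remainder: −3u^2 − 18u − 24. Dividing through by −3 gives the monic gcd u^2 + 6u + 8.

u^2 + 6u + 8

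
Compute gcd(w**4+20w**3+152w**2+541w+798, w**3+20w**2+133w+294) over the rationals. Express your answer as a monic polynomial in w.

w**2+13w+42

Repeated division with remainder:
  w**4+20w**3+152w**2+541w+798 = (w)(w**3+20w**2+133w+294) + (19w**2+247w+798)
  w**3+20w**2+133w+294 = ((1/19)w+7/19)(19w**2+247w+798) + (0)
Last nonzero remainder: 19w**2+247w+798. Dividing through by 19 gives the monic gcd w**2+13w+42.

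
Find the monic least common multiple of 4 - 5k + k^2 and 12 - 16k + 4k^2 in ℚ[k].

Repeated division with remainder:
  k^2 - 5k + 4 = (1/4)(4k^2 - 16k + 12) + (-k + 1)
  4k^2 - 16k + 12 = (-4k + 12)(-k + 1) + (0)
Last nonzero remainder: -k + 1. Dividing through by -1 gives the monic gcd k - 1.
Then lcm(f, g) = f·g / gcd(f, g); expanding and making the result monic gives the answer.

-12 + 19k - 8k^2 + k^3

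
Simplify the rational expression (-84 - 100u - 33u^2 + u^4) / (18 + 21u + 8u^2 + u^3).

(-14 - 5u + u^2)/(3 + u)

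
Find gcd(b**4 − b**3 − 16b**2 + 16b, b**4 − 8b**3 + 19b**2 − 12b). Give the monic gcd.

b**3 − 5b**2 + 4b

Euclidean algorithm in ℚ[b]:
  b**4 − b**3 − 16b**2 + 16b = (b**4 − 8b**3 + 19b**2 − 12b) + (7b**3 − 35b**2 + 28b)
  b**4 − 8b**3 + 19b**2 − 12b = ((1/7)b − 3/7)(7b**3 − 35b**2 + 28b) + (0)
Last nonzero remainder: 7b**3 − 35b**2 + 28b. Dividing through by 7 gives the monic gcd b**3 − 5b**2 + 4b.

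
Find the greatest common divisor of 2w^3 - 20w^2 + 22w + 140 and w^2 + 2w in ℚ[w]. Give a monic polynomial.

By polynomial division,
  2w^3 - 20w^2 + 22w + 140 = (2w - 24)(w^2 + 2w) + (70w + 140)
  w^2 + 2w = ((1/70)w)(70w + 140) + (0)
Last nonzero remainder: 70w + 140. Dividing through by 70 gives the monic gcd w + 2.

w + 2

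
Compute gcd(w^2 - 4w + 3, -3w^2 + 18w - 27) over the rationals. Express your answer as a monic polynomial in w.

Apply the Euclidean algorithm:
  w^2 - 4w + 3 = (-1/3)(-3w^2 + 18w - 27) + (2w - 6)
  -3w^2 + 18w - 27 = (-(3/2)w + 9/2)(2w - 6) + (0)
Last nonzero remainder: 2w - 6. Dividing through by 2 gives the monic gcd w - 3.

w - 3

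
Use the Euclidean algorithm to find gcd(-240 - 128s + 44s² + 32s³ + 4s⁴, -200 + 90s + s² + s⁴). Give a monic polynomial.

-10 + 3s + s²

Euclidean algorithm in ℚ[s]:
  4s⁴ + 32s³ + 44s² - 128s - 240 = (4)(s⁴ + s² + 90s - 200) + (32s³ + 40s² - 488s + 560)
  s⁴ + s² + 90s - 200 = ((1/32)s - 5/128)(32s³ + 40s² - 488s + 560) + ((285/16)s² + (855/16)s - 1425/8)
  32s³ + 40s² - 488s + 560 = ((512/285)s - 896/285)((285/16)s² + (855/16)s - 1425/8) + (0)
Last nonzero remainder: (285/16)s² + (855/16)s - 1425/8. Dividing through by 285/16 gives the monic gcd s² + 3s - 10.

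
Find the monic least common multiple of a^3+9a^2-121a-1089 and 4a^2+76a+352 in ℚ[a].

Apply the Euclidean algorithm:
  a^3+9a^2-121a-1089 = ((1/4)a-5/2)(4a^2+76a+352) + (-19a-209)
  4a^2+76a+352 = (-(4/19)a-32/19)(-19a-209) + (0)
Last nonzero remainder: -19a-209. Dividing through by -19 gives the monic gcd a+11.
Then lcm(f, g) = f·g / gcd(f, g); expanding and making the result monic gives the answer.

a^4+17a^3-49a^2-2057a-8712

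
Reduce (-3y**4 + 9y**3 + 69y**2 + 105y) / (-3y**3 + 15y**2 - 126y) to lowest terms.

(y**3 - 3y**2 - 23y - 35)/(y**2 - 5y + 42)

By polynomial division,
  -3y**4 + 9y**3 + 69y**2 + 105y = (y + 2)(-3y**3 + 15y**2 - 126y) + (165y**2 + 357y)
  -3y**3 + 15y**2 - 126y = (-(1/55)y + 394/3025)(165y**2 + 357y) + (-(521808/3025)y)
  165y**2 + 357y = (-(166375/173936)y - 51425/24848)(-(521808/3025)y) + (0)
Last nonzero remainder: -(521808/3025)y. Dividing through by -521808/3025 gives the monic gcd y.
Cancel y from numerator and denominator to get the reduced form.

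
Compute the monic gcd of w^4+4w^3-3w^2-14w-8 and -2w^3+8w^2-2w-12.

Apply the Euclidean algorithm:
  w^4+4w^3-3w^2-14w-8 = (-(1/2)w-4)(-2w^3+8w^2-2w-12) + (28w^2-28w-56)
  -2w^3+8w^2-2w-12 = (-(1/14)w+3/14)(28w^2-28w-56) + (0)
Last nonzero remainder: 28w^2-28w-56. Dividing through by 28 gives the monic gcd w^2-w-2.

w^2-w-2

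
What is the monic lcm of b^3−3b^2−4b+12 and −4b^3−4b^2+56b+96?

Repeated division with remainder:
  b^3−3b^2−4b+12 = (−1/4)(−4b^3−4b^2+56b+96) + (−4b^2+10b+36)
  −4b^3−4b^2+56b+96 = (b+7/2)(−4b^2+10b+36) + (−15b−30)
  −4b^2+10b+36 = ((4/15)b−6/5)(−15b−30) + (0)
Last nonzero remainder: −15b−30. Dividing through by −15 gives the monic gcd b+2.
Then lcm(f, g) = f·g / gcd(f, g); expanding and making the result monic gives the answer.

b^5−4b^4−13b^3+52b^2+36b−144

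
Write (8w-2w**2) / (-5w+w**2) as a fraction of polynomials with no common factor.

(8-2w)/(-5+w)

Repeated division with remainder:
  -2w**2+8w = (-2)(w**2-5w) + (-2w)
  w**2-5w = (-(1/2)w+5/2)(-2w) + (0)
Last nonzero remainder: -2w. Dividing through by -2 gives the monic gcd w.
Cancel w from numerator and denominator to get the reduced form.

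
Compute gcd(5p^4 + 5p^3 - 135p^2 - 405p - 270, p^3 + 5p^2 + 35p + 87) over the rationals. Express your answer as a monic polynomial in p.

Apply the Euclidean algorithm:
  5p^4 + 5p^3 - 135p^2 - 405p - 270 = (5p - 20)(p^3 + 5p^2 + 35p + 87) + (-210p^2 - 140p + 1470)
  p^3 + 5p^2 + 35p + 87 = (-(1/210)p - 13/630)(-210p^2 - 140p + 1470) + ((352/9)p + 352/3)
  -210p^2 - 140p + 1470 = (-(945/176)p + 2205/176)((352/9)p + 352/3) + (0)
Last nonzero remainder: (352/9)p + 352/3. Dividing through by 352/9 gives the monic gcd p + 3.

p + 3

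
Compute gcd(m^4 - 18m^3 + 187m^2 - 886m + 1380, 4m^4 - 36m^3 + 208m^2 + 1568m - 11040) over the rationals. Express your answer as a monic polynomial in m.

m^3 - 15m^2 + 142m - 460

Euclidean algorithm in ℚ[m]:
  m^4 - 18m^3 + 187m^2 - 886m + 1380 = (1/4)(4m^4 - 36m^3 + 208m^2 + 1568m - 11040) + (-9m^3 + 135m^2 - 1278m + 4140)
  4m^4 - 36m^3 + 208m^2 + 1568m - 11040 = (-(4/9)m - 8/3)(-9m^3 + 135m^2 - 1278m + 4140) + (0)
Last nonzero remainder: -9m^3 + 135m^2 - 1278m + 4140. Dividing through by -9 gives the monic gcd m^3 - 15m^2 + 142m - 460.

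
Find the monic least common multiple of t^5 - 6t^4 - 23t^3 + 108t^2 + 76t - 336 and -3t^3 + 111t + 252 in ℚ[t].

By polynomial division,
  t^5 - 6t^4 - 23t^3 + 108t^2 + 76t - 336 = (-(1/3)t^2 + 2t - 14/3)(-3t^3 + 111t + 252) + (-30t^2 + 90t + 840)
  -3t^3 + 111t + 252 = ((1/10)t + 3/10)(-30t^2 + 90t + 840) + (0)
Last nonzero remainder: -30t^2 + 90t + 840. Dividing through by -30 gives the monic gcd t^2 - 3t - 28.
Then lcm(f, g) = f·g / gcd(f, g); expanding and making the result monic gives the answer.

t^6 - 3t^5 - 41t^4 + 39t^3 + 400t^2 - 108t - 1008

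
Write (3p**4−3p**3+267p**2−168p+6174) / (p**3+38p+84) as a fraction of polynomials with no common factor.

(3p**2+3p+147)/(p+2)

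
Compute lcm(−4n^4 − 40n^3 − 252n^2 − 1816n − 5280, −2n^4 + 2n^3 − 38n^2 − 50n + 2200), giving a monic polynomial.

n^5 + 5n^4 + 13n^3 + 139n^2 − 950n − 6600

Apply the Euclidean algorithm:
  −4n^4 − 40n^3 − 252n^2 − 1816n − 5280 = (2)(−2n^4 + 2n^3 − 38n^2 − 50n + 2200) + (−44n^3 − 176n^2 − 1716n − 9680)
  −2n^4 + 2n^3 − 38n^2 − 50n + 2200 = ((1/22)n − 5/22)(−44n^3 − 176n^2 − 1716n − 9680) + (0)
Last nonzero remainder: −44n^3 − 176n^2 − 1716n − 9680. Dividing through by −44 gives the monic gcd n^3 + 4n^2 + 39n + 220.
Then lcm(f, g) = f·g / gcd(f, g); expanding and making the result monic gives the answer.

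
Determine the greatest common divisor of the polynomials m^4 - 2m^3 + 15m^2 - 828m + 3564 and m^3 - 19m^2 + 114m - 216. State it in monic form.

Euclidean algorithm in ℚ[m]:
  m^4 - 2m^3 + 15m^2 - 828m + 3564 = (m + 17)(m^3 - 19m^2 + 114m - 216) + (224m^2 - 2550m + 7236)
  m^3 - 19m^2 + 114m - 216 = ((1/224)m - 853/25088)(224m^2 - 2550m + 7236) + (-(62775/12544)m + 188325/6272)
  224m^2 - 2550m + 7236 = (-(2809856/62775)m + 1680896/6975)(-(62775/12544)m + 188325/6272) + (0)
Last nonzero remainder: -(62775/12544)m + 188325/6272. Dividing through by -62775/12544 gives the monic gcd m - 6.

m - 6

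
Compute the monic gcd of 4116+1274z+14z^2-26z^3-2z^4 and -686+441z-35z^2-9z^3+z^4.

-49+z^2

Euclidean algorithm in ℚ[z]:
  -2z^4-26z^3+14z^2+1274z+4116 = (-2)(z^4-9z^3-35z^2+441z-686) + (-44z^3-56z^2+2156z+2744)
  z^4-9z^3-35z^2+441z-686 = (-(1/44)z+113/484)(-44z^3-56z^2+2156z+2744) + ((3276/121)z^2-160524/121)
  -44z^3-56z^2+2156z+2744 = (-(1331/819)z-242/117)((3276/121)z^2-160524/121) + (0)
Last nonzero remainder: (3276/121)z^2-160524/121. Dividing through by 3276/121 gives the monic gcd z^2-49.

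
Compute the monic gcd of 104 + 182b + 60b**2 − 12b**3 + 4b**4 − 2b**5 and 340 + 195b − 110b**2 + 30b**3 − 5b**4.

−4 − 3b + b**2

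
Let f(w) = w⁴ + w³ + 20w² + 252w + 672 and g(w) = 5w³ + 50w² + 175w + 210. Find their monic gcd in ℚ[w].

Repeated division with remainder:
  w⁴ + w³ + 20w² + 252w + 672 = ((1/5)w - 9/5)(5w³ + 50w² + 175w + 210) + (75w² + 525w + 1050)
  5w³ + 50w² + 175w + 210 = ((1/15)w + 1/5)(75w² + 525w + 1050) + (0)
Last nonzero remainder: 75w² + 525w + 1050. Dividing through by 75 gives the monic gcd w² + 7w + 14.

w² + 7w + 14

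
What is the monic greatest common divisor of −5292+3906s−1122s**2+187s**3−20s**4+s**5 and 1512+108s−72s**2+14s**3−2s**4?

Apply the Euclidean algorithm:
  s**5−20s**4+187s**3−1122s**2+3906s−5292 = (−(1/2)s+13/2)(−2s**4+14s**3−72s**2+108s+1512) + (60s**3−600s**2+3960s−15120)
  −2s**4+14s**3−72s**2+108s+1512 = (−(1/30)s−1/10)(60s**3−600s**2+3960s−15120) + (0)
Last nonzero remainder: 60s**3−600s**2+3960s−15120. Dividing through by 60 gives the monic gcd s**3−10s**2+66s−252.

−252+66s−10s**2+s**3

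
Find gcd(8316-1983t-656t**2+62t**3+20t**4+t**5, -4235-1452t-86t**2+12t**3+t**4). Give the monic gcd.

Repeated division with remainder:
  t**5+20t**4+62t**3-656t**2-1983t+8316 = (t+8)(t**4+12t**3-86t**2-1452t-4235) + (52t**3+1484t**2+13868t+42196)
  t**4+12t**3-86t**2-1452t-4235 = ((1/52)t-215/676)(52t**3+1484t**2+13868t+42196) + ((20160/169)t**2+(362880/169)t+1552320/169)
  52t**3+1484t**2+13868t+42196 = ((2197/5040)t+23153/5040)((20160/169)t**2+(362880/169)t+1552320/169) + (0)
Last nonzero remainder: (20160/169)t**2+(362880/169)t+1552320/169. Dividing through by 20160/169 gives the monic gcd t**2+18t+77.

77+18t+t**2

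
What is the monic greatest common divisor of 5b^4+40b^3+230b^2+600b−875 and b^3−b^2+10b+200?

Apply the Euclidean algorithm:
  5b^4+40b^3+230b^2+600b−875 = (5b+45)(b^3−b^2+10b+200) + (225b^2−850b−9875)
  b^3−b^2+10b+200 = ((1/225)b+1/81)(225b^2−850b−9875) + ((5215/81)b+26075/81)
  225b^2−850b−9875 = ((3645/1043)b−31995/1043)((5215/81)b+26075/81) + (0)
Last nonzero remainder: (5215/81)b+26075/81. Dividing through by 5215/81 gives the monic gcd b+5.

b+5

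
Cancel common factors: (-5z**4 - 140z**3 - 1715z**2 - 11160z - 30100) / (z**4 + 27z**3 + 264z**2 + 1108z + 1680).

Apply the Euclidean algorithm:
  -5z**4 - 140z**3 - 1715z**2 - 11160z - 30100 = (-5)(z**4 + 27z**3 + 264z**2 + 1108z + 1680) + (-5z**3 - 395z**2 - 5620z - 21700)
  z**4 + 27z**3 + 264z**2 + 1108z + 1680 = (-(1/5)z + 52/5)(-5z**3 - 395z**2 - 5620z - 21700) + (3248z**2 + 55216z + 227360)
  -5z**3 - 395z**2 - 5620z - 21700 = (-(5/3248)z - 155/1624)(3248z**2 + 55216z + 227360) + (0)
Last nonzero remainder: 3248z**2 + 55216z + 227360. Dividing through by 3248 gives the monic gcd z**2 + 17z + 70.
Cancel z**2 + 17z + 70 from numerator and denominator to get the reduced form.

(-5z**2 - 55z - 430)/(z**2 + 10z + 24)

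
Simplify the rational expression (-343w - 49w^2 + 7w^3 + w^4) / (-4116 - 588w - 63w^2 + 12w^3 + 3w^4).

(7w + w^2)/(84 + 12w + 3w^2)

By polynomial division,
  w^4 + 7w^3 - 49w^2 - 343w = (1/3)(3w^4 + 12w^3 - 63w^2 - 588w - 4116) + (3w^3 - 28w^2 - 147w + 1372)
  3w^4 + 12w^3 - 63w^2 - 588w - 4116 = (w + 40/3)(3w^3 - 28w^2 - 147w + 1372) + ((1372/3)w^2 - 67228/3)
  3w^3 - 28w^2 - 147w + 1372 = ((9/1372)w - 3/49)((1372/3)w^2 - 67228/3) + (0)
Last nonzero remainder: (1372/3)w^2 - 67228/3. Dividing through by 1372/3 gives the monic gcd w^2 - 49.
Cancel w^2 - 49 from numerator and denominator to get the reduced form.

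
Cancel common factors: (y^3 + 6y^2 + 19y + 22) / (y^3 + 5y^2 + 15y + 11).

By polynomial division,
  y^3 + 6y^2 + 19y + 22 = (y^3 + 5y^2 + 15y + 11) + (y^2 + 4y + 11)
  y^3 + 5y^2 + 15y + 11 = (y + 1)(y^2 + 4y + 11) + (0)
The last nonzero remainder y^2 + 4y + 11 is already monic.
Cancel y^2 + 4y + 11 from numerator and denominator to get the reduced form.

(y + 2)/(y + 1)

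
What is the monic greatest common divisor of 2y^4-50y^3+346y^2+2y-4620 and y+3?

y+3

Apply the Euclidean algorithm:
  2y^4-50y^3+346y^2+2y-4620 = (2y^3-56y^2+514y-1540)(y+3) + (0)
The last nonzero remainder y+3 is already monic.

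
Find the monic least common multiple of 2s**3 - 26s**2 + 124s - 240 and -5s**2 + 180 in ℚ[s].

s**4 - 7s**3 - 16s**2 + 252s - 720

Euclidean algorithm in ℚ[s]:
  2s**3 - 26s**2 + 124s - 240 = (-(2/5)s + 26/5)(-5s**2 + 180) + (196s - 1176)
  -5s**2 + 180 = (-(5/196)s - 15/98)(196s - 1176) + (0)
Last nonzero remainder: 196s - 1176. Dividing through by 196 gives the monic gcd s - 6.
Then lcm(f, g) = f·g / gcd(f, g); expanding and making the result monic gives the answer.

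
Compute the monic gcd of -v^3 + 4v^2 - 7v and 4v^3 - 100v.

v

Euclidean algorithm in ℚ[v]:
  -v^3 + 4v^2 - 7v = (-1/4)(4v^3 - 100v) + (4v^2 - 32v)
  4v^3 - 100v = (v + 8)(4v^2 - 32v) + (156v)
  4v^2 - 32v = ((1/39)v - 8/39)(156v) + (0)
Last nonzero remainder: 156v. Dividing through by 156 gives the monic gcd v.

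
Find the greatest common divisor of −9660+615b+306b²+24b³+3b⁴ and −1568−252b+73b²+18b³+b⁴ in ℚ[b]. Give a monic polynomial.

−28+3b+b²

Euclidean algorithm in ℚ[b]:
  3b⁴+24b³+306b²+615b−9660 = (3)(b⁴+18b³+73b²−252b−1568) + (−30b³+87b²+1371b−4956)
  b⁴+18b³+73b²−252b−1568 = (−(1/30)b−209/300)(−30b³+87b²+1371b−4956) + ((17931/100)b²+(53793/100)b−125517/25)
  −30b³+87b²+1371b−4956 = (−(1000/5977)b+5900/5977)((17931/100)b²+(53793/100)b−125517/25) + (0)
Last nonzero remainder: (17931/100)b²+(53793/100)b−125517/25. Dividing through by 17931/100 gives the monic gcd b²+3b−28.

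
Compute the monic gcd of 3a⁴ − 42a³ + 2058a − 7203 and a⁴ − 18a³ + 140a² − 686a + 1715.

Euclidean algorithm in ℚ[a]:
  3a⁴ − 42a³ + 2058a − 7203 = (3)(a⁴ − 18a³ + 140a² − 686a + 1715) + (12a³ − 420a² + 4116a − 12348)
  a⁴ − 18a³ + 140a² − 686a + 1715 = ((1/12)a + 17/12)(12a³ − 420a² + 4116a − 12348) + (392a² − 5488a + 19208)
  12a³ − 420a² + 4116a − 12348 = ((3/98)a − 9/14)(392a² − 5488a + 19208) + (0)
Last nonzero remainder: 392a² − 5488a + 19208. Dividing through by 392 gives the monic gcd a² − 14a + 49.

a² − 14a + 49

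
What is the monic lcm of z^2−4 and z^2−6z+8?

z^3−4z^2−4z+16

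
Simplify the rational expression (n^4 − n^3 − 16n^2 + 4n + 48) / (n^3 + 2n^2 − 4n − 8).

Repeated division with remainder:
  n^4 − n^3 − 16n^2 + 4n + 48 = (n − 3)(n^3 + 2n^2 − 4n − 8) + (−6n^2 + 24)
  n^3 + 2n^2 − 4n − 8 = (−(1/6)n − 1/3)(−6n^2 + 24) + (0)
Last nonzero remainder: −6n^2 + 24. Dividing through by −6 gives the monic gcd n^2 − 4.
Cancel n^2 − 4 from numerator and denominator to get the reduced form.

(n^2 − n − 12)/(n + 2)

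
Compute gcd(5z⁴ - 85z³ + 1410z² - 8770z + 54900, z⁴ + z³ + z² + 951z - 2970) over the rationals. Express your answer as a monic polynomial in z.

z² - 7z + 90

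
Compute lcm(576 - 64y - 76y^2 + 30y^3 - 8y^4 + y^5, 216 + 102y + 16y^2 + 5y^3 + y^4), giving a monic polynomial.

Repeated division with remainder:
  y^5 - 8y^4 + 30y^3 - 76y^2 - 64y + 576 = (y - 13)(y^4 + 5y^3 + 16y^2 + 102y + 216) + (79y^3 + 30y^2 + 1046y + 3384)
  y^4 + 5y^3 + 16y^2 + 102y + 216 = ((1/79)y + 365/6241)(79y^3 + 30y^2 + 1046y + 3384) + ((6272/6241)y^2 - (12544/6241)y + 112896/6241)
  79y^3 + 30y^2 + 1046y + 3384 = ((493039/6272)y + 293327/1568)((6272/6241)y^2 - (12544/6241)y + 112896/6241) + (0)
Last nonzero remainder: (6272/6241)y^2 - (12544/6241)y + 112896/6241. Dividing through by 6272/6241 gives the monic gcd y^2 - 2y + 18.
Then lcm(f, g) = f·g / gcd(f, g); expanding and making the result monic gives the answer.

6912 + 3264y - 784y^2 - 236y^3 + 38y^4 - 14y^5 - y^6 + y^7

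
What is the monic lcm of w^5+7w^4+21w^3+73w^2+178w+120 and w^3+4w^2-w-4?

w^6+6w^5+14w^4+52w^3+105w^2-58w-120

By polynomial division,
  w^5+7w^4+21w^3+73w^2+178w+120 = (w^2+3w+10)(w^3+4w^2-w-4) + (40w^2+200w+160)
  w^3+4w^2-w-4 = ((1/40)w-1/40)(40w^2+200w+160) + (0)
Last nonzero remainder: 40w^2+200w+160. Dividing through by 40 gives the monic gcd w^2+5w+4.
Then lcm(f, g) = f·g / gcd(f, g); expanding and making the result monic gives the answer.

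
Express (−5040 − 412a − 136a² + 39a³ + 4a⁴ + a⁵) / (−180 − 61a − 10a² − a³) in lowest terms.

(140 − 8a + a² − a³)/(5 + a)

By polynomial division,
  a⁵ + 4a⁴ + 39a³ − 136a² − 412a − 5040 = (−a² + 6a − 38)(−a³ − 10a² − 61a − 180) + (−330a² − 1650a − 11880)
  −a³ − 10a² − 61a − 180 = ((1/330)a + 1/66)(−330a² − 1650a − 11880) + (0)
Last nonzero remainder: −330a² − 1650a − 11880. Dividing through by −330 gives the monic gcd a² + 5a + 36.
Cancel a² + 5a + 36 from numerator and denominator to get the reduced form.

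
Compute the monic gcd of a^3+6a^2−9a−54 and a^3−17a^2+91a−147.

Apply the Euclidean algorithm:
  a^3+6a^2−9a−54 = (a^3−17a^2+91a−147) + (23a^2−100a+93)
  a^3−17a^2+91a−147 = ((1/23)a−291/529)(23a^2−100a+93) + ((16900/529)a−50700/529)
  23a^2−100a+93 = ((12167/16900)a−16399/16900)((16900/529)a−50700/529) + (0)
Last nonzero remainder: (16900/529)a−50700/529. Dividing through by 16900/529 gives the monic gcd a−3.

a−3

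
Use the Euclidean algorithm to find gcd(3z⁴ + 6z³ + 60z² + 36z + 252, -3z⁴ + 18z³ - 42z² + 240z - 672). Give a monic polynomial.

z² + 2z + 14

By polynomial division,
  3z⁴ + 6z³ + 60z² + 36z + 252 = (-1)(-3z⁴ + 18z³ - 42z² + 240z - 672) + (24z³ + 18z² + 276z - 420)
  -3z⁴ + 18z³ - 42z² + 240z - 672 = (-(1/8)z + 27/32)(24z³ + 18z² + 276z - 420) + (-(363/16)z² - (363/8)z - 2541/8)
  24z³ + 18z² + 276z - 420 = (-(128/121)z + 160/121)(-(363/16)z² - (363/8)z - 2541/8) + (0)
Last nonzero remainder: -(363/16)z² - (363/8)z - 2541/8. Dividing through by -363/16 gives the monic gcd z² + 2z + 14.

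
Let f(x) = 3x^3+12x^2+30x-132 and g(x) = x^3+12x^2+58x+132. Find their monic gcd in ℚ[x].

Euclidean algorithm in ℚ[x]:
  3x^3+12x^2+30x-132 = (3)(x^3+12x^2+58x+132) + (-24x^2-144x-528)
  x^3+12x^2+58x+132 = (-(1/24)x-1/4)(-24x^2-144x-528) + (0)
Last nonzero remainder: -24x^2-144x-528. Dividing through by -24 gives the monic gcd x^2+6x+22.

x^2+6x+22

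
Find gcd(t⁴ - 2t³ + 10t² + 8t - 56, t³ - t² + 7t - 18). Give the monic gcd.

t - 2

Repeated division with remainder:
  t⁴ - 2t³ + 10t² + 8t - 56 = (t - 1)(t³ - t² + 7t - 18) + (2t² + 33t - 74)
  t³ - t² + 7t - 18 = ((1/2)t - 35/4)(2t² + 33t - 74) + ((1331/4)t - 1331/2)
  2t² + 33t - 74 = ((8/1331)t + 148/1331)((1331/4)t - 1331/2) + (0)
Last nonzero remainder: (1331/4)t - 1331/2. Dividing through by 1331/4 gives the monic gcd t - 2.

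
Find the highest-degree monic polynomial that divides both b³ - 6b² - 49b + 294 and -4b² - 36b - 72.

1

Euclidean algorithm in ℚ[b]:
  b³ - 6b² - 49b + 294 = (-(1/4)b + 15/4)(-4b² - 36b - 72) + (68b + 564)
  -4b² - 36b - 72 = (-(1/17)b - 12/289)(68b + 564) + (-14040/289)
  68b + 564 = (-(4913/3510)b - 13583/1170)(-14040/289) + (0)
The last nonzero remainder is the constant -14040/289, so the polynomials are coprime and gcd = 1.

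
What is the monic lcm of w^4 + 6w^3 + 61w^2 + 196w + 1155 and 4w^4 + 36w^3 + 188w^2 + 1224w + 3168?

w^6 + 16w^5 + 145w^4 + 950w^3 + 4579w^2 + 16254w + 27720

Apply the Euclidean algorithm:
  w^4 + 6w^3 + 61w^2 + 196w + 1155 = (1/4)(4w^4 + 36w^3 + 188w^2 + 1224w + 3168) + (-3w^3 + 14w^2 - 110w + 363)
  4w^4 + 36w^3 + 188w^2 + 1224w + 3168 = (-(4/3)w - 164/9)(-3w^3 + 14w^2 - 110w + 363) + ((2668/9)w^2 - (2668/9)w + 29348/3)
  -3w^3 + 14w^2 - 110w + 363 = (-(27/2668)w + 99/2668)((2668/9)w^2 - (2668/9)w + 29348/3) + (0)
Last nonzero remainder: (2668/9)w^2 - (2668/9)w + 29348/3. Dividing through by 2668/9 gives the monic gcd w^2 - w + 33.
Then lcm(f, g) = f·g / gcd(f, g); expanding and making the result monic gives the answer.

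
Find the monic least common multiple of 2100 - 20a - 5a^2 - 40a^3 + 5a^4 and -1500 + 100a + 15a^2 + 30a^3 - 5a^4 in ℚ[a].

Repeated division with remainder:
  5a^4 - 40a^3 - 5a^2 - 20a + 2100 = (-1)(-5a^4 + 30a^3 + 15a^2 + 100a - 1500) + (-10a^3 + 10a^2 + 80a + 600)
  -5a^4 + 30a^3 + 15a^2 + 100a - 1500 = ((1/2)a - 5/2)(-10a^3 + 10a^2 + 80a + 600) + (0)
Last nonzero remainder: -10a^3 + 10a^2 + 80a + 600. Dividing through by -10 gives the monic gcd a^3 - a^2 - 8a - 60.
Then lcm(f, g) = f·g / gcd(f, g); expanding and making the result monic gives the answer.

-2100 + 440a + a^2 + 39a^3 - 13a^4 + a^5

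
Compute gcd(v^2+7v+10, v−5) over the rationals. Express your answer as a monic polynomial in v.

1

Euclidean algorithm in ℚ[v]:
  v^2+7v+10 = (v+12)(v−5) + (70)
  v−5 = ((1/70)v−1/14)(70) + (0)
The last nonzero remainder is the constant 70, so the polynomials are coprime and gcd = 1.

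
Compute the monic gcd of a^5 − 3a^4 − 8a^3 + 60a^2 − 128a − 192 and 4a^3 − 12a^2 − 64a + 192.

a^2 − 16

Euclidean algorithm in ℚ[a]:
  a^5 − 3a^4 − 8a^3 + 60a^2 − 128a − 192 = ((1/4)a^2 + 2)(4a^3 − 12a^2 − 64a + 192) + (36a^2 − 576)
  4a^3 − 12a^2 − 64a + 192 = ((1/9)a − 1/3)(36a^2 − 576) + (0)
Last nonzero remainder: 36a^2 − 576. Dividing through by 36 gives the monic gcd a^2 − 16.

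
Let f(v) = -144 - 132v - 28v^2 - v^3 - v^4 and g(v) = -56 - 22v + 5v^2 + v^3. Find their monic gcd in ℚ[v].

2 + v

Euclidean algorithm in ℚ[v]:
  -v^4 - v^3 - 28v^2 - 132v - 144 = (-v + 4)(v^3 + 5v^2 - 22v - 56) + (-70v^2 - 100v + 80)
  v^3 + 5v^2 - 22v - 56 = (-(1/70)v - 5/98)(-70v^2 - 100v + 80) + (-(1272/49)v - 2544/49)
  -70v^2 - 100v + 80 = ((1715/636)v - 245/159)(-(1272/49)v - 2544/49) + (0)
Last nonzero remainder: -(1272/49)v - 2544/49. Dividing through by -1272/49 gives the monic gcd v + 2.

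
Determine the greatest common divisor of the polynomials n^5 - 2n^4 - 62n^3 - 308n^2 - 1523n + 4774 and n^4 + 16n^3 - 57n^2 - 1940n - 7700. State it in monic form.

n^2 - 4n - 77

Apply the Euclidean algorithm:
  n^5 - 2n^4 - 62n^3 - 308n^2 - 1523n + 4774 = (n - 18)(n^4 + 16n^3 - 57n^2 - 1940n - 7700) + (283n^3 + 606n^2 - 28743n - 133826)
  n^4 + 16n^3 - 57n^2 - 1940n - 7700 = ((1/283)n + 3922/80089)(283n^3 + 606n^2 - 28743n - 133826) + ((1192464/80089)n^2 - (4769856/80089)n - 91819728/80089)
  283n^3 + 606n^2 - 28743n - 133826 = ((22665187/1192464)n + 69597341/596232)((1192464/80089)n^2 - (4769856/80089)n - 91819728/80089) + (0)
Last nonzero remainder: (1192464/80089)n^2 - (4769856/80089)n - 91819728/80089. Dividing through by 1192464/80089 gives the monic gcd n^2 - 4n - 77.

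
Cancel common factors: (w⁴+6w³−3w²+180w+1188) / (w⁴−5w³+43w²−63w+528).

Repeated division with remainder:
  w⁴+6w³−3w²+180w+1188 = (w⁴−5w³+43w²−63w+528) + (11w³−46w²+243w+660)
  w⁴−5w³+43w²−63w+528 = ((1/11)w−9/121)(11w³−46w²+243w+660) + ((2116/121)w²−(12696/121)w+6348/11)
  11w³−46w²+243w+660 = ((1331/2116)w+605/529)((2116/121)w²−(12696/121)w+6348/11) + (0)
Last nonzero remainder: (2116/121)w²−(12696/121)w+6348/11. Dividing through by 2116/121 gives the monic gcd w²−6w+33.
Cancel w²−6w+33 from numerator and denominator to get the reduced form.

(w²+12w+36)/(w²+w+16)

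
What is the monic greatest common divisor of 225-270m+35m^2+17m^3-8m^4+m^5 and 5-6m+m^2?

Apply the Euclidean algorithm:
  m^5-8m^4+17m^3+35m^2-270m+225 = (m^3-2m^2+45)(m^2-6m+5) + (0)
The last nonzero remainder m^2-6m+5 is already monic.

5-6m+m^2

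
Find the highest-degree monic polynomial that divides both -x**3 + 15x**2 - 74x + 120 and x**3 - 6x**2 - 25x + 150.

Euclidean algorithm in ℚ[x]:
  -x**3 + 15x**2 - 74x + 120 = (-1)(x**3 - 6x**2 - 25x + 150) + (9x**2 - 99x + 270)
  x**3 - 6x**2 - 25x + 150 = ((1/9)x + 5/9)(9x**2 - 99x + 270) + (0)
Last nonzero remainder: 9x**2 - 99x + 270. Dividing through by 9 gives the monic gcd x**2 - 11x + 30.

x**2 - 11x + 30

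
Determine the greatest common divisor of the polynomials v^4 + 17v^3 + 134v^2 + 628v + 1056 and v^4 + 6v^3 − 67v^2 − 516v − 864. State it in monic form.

v^2 + 11v + 24

Apply the Euclidean algorithm:
  v^4 + 17v^3 + 134v^2 + 628v + 1056 = (v^4 + 6v^3 − 67v^2 − 516v − 864) + (11v^3 + 201v^2 + 1144v + 1920)
  v^4 + 6v^3 − 67v^2 − 516v − 864 = ((1/11)v − 135/121)(11v^3 + 201v^2 + 1144v + 1920) + ((6444/121)v^2 + (6444/11)v + 154656/121)
  11v^3 + 201v^2 + 1144v + 1920 = ((1331/6444)v + 2420/1611)((6444/121)v^2 + (6444/11)v + 154656/121) + (0)
Last nonzero remainder: (6444/121)v^2 + (6444/11)v + 154656/121. Dividing through by 6444/121 gives the monic gcd v^2 + 11v + 24.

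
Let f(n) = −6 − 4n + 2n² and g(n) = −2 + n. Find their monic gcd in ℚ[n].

Euclidean algorithm in ℚ[n]:
  2n² − 4n − 6 = (2n)(n − 2) + (−6)
  n − 2 = (−(1/6)n + 1/3)(−6) + (0)
The last nonzero remainder is the constant −6, so the polynomials are coprime and gcd = 1.

1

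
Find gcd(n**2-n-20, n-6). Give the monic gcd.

1

Apply the Euclidean algorithm:
  n**2-n-20 = (n+5)(n-6) + (10)
  n-6 = ((1/10)n-3/5)(10) + (0)
The last nonzero remainder is the constant 10, so the polynomials are coprime and gcd = 1.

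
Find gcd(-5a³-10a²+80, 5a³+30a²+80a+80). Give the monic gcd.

a²+4a+8

Euclidean algorithm in ℚ[a]:
  -5a³-10a²+80 = (-1)(5a³+30a²+80a+80) + (20a²+80a+160)
  5a³+30a²+80a+80 = ((1/4)a+1/2)(20a²+80a+160) + (0)
Last nonzero remainder: 20a²+80a+160. Dividing through by 20 gives the monic gcd a²+4a+8.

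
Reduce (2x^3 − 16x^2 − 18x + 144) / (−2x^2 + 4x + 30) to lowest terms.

(−x^2 + 11x − 24)/(x − 5)

By polynomial division,
  2x^3 − 16x^2 − 18x + 144 = (−x + 6)(−2x^2 + 4x + 30) + (−12x − 36)
  −2x^2 + 4x + 30 = ((1/6)x − 5/6)(−12x − 36) + (0)
Last nonzero remainder: −12x − 36. Dividing through by −12 gives the monic gcd x + 3.
Cancel x + 3 from numerator and denominator to get the reduced form.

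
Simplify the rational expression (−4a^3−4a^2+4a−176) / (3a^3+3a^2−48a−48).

(−4a^2+12a−44)/(3a^2−9a−12)

Euclidean algorithm in ℚ[a]:
  −4a^3−4a^2+4a−176 = (−4/3)(3a^3+3a^2−48a−48) + (−60a−240)
  3a^3+3a^2−48a−48 = (−(1/20)a^2+(3/20)a+1/5)(−60a−240) + (0)
Last nonzero remainder: −60a−240. Dividing through by −60 gives the monic gcd a+4.
Cancel a+4 from numerator and denominator to get the reduced form.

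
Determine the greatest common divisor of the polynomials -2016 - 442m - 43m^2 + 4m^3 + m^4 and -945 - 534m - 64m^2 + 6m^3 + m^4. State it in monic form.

By polynomial division,
  m^4 + 4m^3 - 43m^2 - 442m - 2016 = (m^4 + 6m^3 - 64m^2 - 534m - 945) + (-2m^3 + 21m^2 + 92m - 1071)
  m^4 + 6m^3 - 64m^2 - 534m - 945 = (-(1/2)m - 33/4)(-2m^3 + 21m^2 + 92m - 1071) + ((621/4)m^2 - (621/2)m - 39123/4)
  -2m^3 + 21m^2 + 92m - 1071 = (-(8/621)m + 68/621)((621/4)m^2 - (621/2)m - 39123/4) + (0)
Last nonzero remainder: (621/4)m^2 - (621/2)m - 39123/4. Dividing through by 621/4 gives the monic gcd m^2 - 2m - 63.

-63 - 2m + m^2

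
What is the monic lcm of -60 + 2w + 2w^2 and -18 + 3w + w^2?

90 - 33w - 2w^2 + w^3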